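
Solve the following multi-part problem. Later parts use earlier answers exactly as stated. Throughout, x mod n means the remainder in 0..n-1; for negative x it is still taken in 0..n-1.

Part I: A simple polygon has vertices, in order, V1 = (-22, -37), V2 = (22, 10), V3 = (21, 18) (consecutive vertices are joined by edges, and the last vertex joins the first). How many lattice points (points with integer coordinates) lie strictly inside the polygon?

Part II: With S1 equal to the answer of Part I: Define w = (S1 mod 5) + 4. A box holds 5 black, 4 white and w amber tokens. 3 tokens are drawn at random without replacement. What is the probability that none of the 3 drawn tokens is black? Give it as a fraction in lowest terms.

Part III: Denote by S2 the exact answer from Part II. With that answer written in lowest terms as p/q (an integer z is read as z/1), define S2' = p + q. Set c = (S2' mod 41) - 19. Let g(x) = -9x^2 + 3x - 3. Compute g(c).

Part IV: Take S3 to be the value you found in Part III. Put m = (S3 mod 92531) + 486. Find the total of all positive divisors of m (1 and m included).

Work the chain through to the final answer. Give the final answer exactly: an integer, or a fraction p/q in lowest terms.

Part I: cross terms: (-22*10 - 22*-37)=594, (22*18 - 21*10)=186, (21*-37 - -22*18)=-381; twice the area = |399| = 399; area = 399/2; boundary points = 1 + 1 + 1 = 3; strictly interior points = area - boundary/2 + 1 = 199; answer 199
Part II: S1 = 199; w = 8; total draws C(17,3) = 680; favorable C(12,3) = 220; P = 11/34; answer 11/34
Part III: S2 = 11/34; threaded value p + q = 45; c = -15; -9*(-15)^2 + 3*(-15)^1 - 3 = (-2025) + (-45) + (-3) = -2073; answer -2073
Part IV: S3 = -2073; m = 90944; 90944 = 2^6 * 7^2 * 29; sigma = (1 + 2 + 4 + 8 + 16 + 32 + 64) * (1 + 7 + 49) * (1 + 29) = 127 * 57 * 30 = 217170; answer 217170

217170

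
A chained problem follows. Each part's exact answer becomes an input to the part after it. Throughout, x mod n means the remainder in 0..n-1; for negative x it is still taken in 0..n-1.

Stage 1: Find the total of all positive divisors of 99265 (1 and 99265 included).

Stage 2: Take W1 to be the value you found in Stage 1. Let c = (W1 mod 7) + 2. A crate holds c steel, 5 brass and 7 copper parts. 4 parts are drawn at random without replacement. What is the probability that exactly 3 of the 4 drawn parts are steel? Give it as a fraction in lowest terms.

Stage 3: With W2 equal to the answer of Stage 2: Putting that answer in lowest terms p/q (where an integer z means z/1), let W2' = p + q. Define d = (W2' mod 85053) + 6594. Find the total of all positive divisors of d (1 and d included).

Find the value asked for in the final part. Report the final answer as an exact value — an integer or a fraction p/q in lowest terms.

14400

Stage 1: 99265 = 5 * 19853; sigma = (1 + 5) * (1 + 19853) = 6 * 19854 = 119124; answer 119124
Stage 2: W1 = 119124; c = 7; total draws C(19,4) = 3876; favorable C(7,3)*C(12,1) = 420; P = 35/323; answer 35/323
Stage 3: W2 = 35/323; threaded value p + q = 358; d = 6952; 6952 = 2^3 * 11 * 79; sigma = (1 + 2 + 4 + 8) * (1 + 11) * (1 + 79) = 15 * 12 * 80 = 14400; answer 14400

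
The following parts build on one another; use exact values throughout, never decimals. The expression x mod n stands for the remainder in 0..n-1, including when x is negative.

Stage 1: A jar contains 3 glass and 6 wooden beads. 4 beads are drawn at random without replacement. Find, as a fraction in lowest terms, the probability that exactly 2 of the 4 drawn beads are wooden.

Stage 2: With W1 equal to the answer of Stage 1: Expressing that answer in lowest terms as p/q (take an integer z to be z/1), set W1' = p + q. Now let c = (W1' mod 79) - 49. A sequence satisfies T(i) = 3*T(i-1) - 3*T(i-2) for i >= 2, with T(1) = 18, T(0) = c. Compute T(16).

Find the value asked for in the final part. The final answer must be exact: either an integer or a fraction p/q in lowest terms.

511758

Stage 1: total draws C(9,4) = 126; favorable C(6,2)*C(3,2) = 45; P = 5/14; answer 5/14
Stage 2: W1 = 5/14; threaded value p + q = 19; c = -30; T(2) = 3*(18) - 3*(-30) = 144; iterating: T(2)=144, T(3)=378, T(4)=702, T(5)=972, T(6)=810, T(7)=-486, T(8)=-3888, T(9)=-10206, T(10)=-18954, T(11)=-26244, T(12)=-21870, T(13)=13122, T(14)=104976, T(15)=275562, T(16)=511758; answer 511758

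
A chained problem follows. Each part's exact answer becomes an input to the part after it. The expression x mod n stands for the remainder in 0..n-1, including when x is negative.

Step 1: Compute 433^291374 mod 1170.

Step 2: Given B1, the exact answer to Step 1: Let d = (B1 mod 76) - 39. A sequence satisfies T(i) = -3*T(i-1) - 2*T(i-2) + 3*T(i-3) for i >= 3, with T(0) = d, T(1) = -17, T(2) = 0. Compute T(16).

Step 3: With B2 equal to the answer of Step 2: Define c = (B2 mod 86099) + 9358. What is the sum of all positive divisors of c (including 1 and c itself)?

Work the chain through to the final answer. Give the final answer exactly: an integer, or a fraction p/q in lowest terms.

Step 1: squarings mod 1170: 433^1=433, 433^2=289, 433^4=451, 433^8=991, 433^16=451, 433^32=991, 433^64=451, 433^128=991, 433^256=451, 433^512=991, 433^1024=451, 433^2048=991, 433^4096=451, 433^8192=991, 433^16384=451, 433^32768=991, 433^65536=451, 433^131072=991, 433^262144=451; 433^291374 = 433^2 * 433^4 * 433^8 * 433^32 * 433^512 * 433^4096 * 433^8192 * 433^16384 * 433^262144 = 289 (mod 1170); answer 289
Step 2: B1 = 289; d = 22; T(3) = -3*(0) - 2*(-17) + 3*(22) = 100; iterating: T(3)=100, T(4)=-351, T(5)=853, T(6)=-1557, T(7)=1912, T(8)=-63, T(9)=-8306, T(10)=30780, T(11)=-75917, T(12)=141273, T(13)=-179645, T(14)=28638, T(15)=697195, T(16)=-2687796; answer -2687796
Step 3: B2 = -2687796; c = 76730; 76730 = 2 * 5 * 7673; sigma = (1 + 2) * (1 + 5) * (1 + 7673) = 3 * 6 * 7674 = 138132; answer 138132

138132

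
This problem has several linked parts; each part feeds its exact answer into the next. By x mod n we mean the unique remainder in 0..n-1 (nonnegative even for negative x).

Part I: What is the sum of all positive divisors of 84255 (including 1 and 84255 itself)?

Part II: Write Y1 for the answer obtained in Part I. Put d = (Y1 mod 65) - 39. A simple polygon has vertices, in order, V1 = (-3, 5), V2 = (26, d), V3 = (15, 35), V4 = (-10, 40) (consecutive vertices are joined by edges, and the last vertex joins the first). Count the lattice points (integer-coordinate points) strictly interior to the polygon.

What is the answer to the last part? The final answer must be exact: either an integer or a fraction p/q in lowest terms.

1209

Part I: 84255 = 3 * 5 * 41 * 137; sigma = (1 + 3) * (1 + 5) * (1 + 41) * (1 + 137) = 4 * 6 * 42 * 138 = 139104; answer 139104
Part II: Y1 = 139104; d = -35; cross terms: (-3*-35 - 26*5)=-25, (26*35 - 15*-35)=1435, (15*40 - -10*35)=950, (-10*5 - -3*40)=70; twice the area = |2430| = 2430; area = 1215; boundary points = 1 + 1 + 5 + 7 = 14; strictly interior points = area - boundary/2 + 1 = 1209; answer 1209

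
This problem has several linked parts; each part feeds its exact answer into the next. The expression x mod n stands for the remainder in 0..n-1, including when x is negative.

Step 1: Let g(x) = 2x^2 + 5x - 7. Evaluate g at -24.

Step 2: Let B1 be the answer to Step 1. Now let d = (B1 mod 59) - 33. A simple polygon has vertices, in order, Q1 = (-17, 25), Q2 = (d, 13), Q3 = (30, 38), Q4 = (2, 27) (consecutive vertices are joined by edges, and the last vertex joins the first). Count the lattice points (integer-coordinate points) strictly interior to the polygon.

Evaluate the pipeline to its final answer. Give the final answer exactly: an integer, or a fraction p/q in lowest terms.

Step 1: 2*(-24)^2 + 5*(-24)^1 - 7 = (1152) + (-120) + (-7) = 1025; answer 1025
Step 2: B1 = 1025; d = -11; cross terms: (-17*13 - -11*25)=54, (-11*38 - 30*13)=-808, (30*27 - 2*38)=734, (2*25 - -17*27)=509; twice the area = |489| = 489; area = 489/2; boundary points = 6 + 1 + 1 + 1 = 9; strictly interior points = area - boundary/2 + 1 = 241; answer 241

241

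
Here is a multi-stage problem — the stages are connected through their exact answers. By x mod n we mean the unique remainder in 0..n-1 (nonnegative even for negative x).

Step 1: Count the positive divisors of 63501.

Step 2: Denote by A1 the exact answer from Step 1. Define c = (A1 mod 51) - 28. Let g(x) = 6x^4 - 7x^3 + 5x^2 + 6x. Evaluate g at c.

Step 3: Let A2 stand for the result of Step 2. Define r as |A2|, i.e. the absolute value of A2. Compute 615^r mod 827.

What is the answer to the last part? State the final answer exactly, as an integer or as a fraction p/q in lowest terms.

297

Step 1: 63501 = 3 * 61 * 347; number of divisors = (1+1) * (1+1) * (1+1) = 8; answer 8
Step 2: A1 = 8; c = -20; 6*(-20)^4 - 7*(-20)^3 + 5*(-20)^2 + 6*(-20)^1 = (960000) + (56000) + (2000) + (-120) = 1017880; answer 1017880
Step 3: A2 = 1017880; r = 1017880; squarings mod 827: 615^1=615, 615^2=286, 615^4=750, 615^8=140, 615^16=579, 615^32=306, 615^64=185, 615^128=318, 615^256=230, 615^512=799, 615^1024=784, 615^2048=195, 615^4096=810, 615^8192=289, 615^16384=821, 615^32768=36, 615^65536=469, 615^131072=806, 615^262144=441, 615^524288=136; 615^1017880 = 615^8 * 615^16 * 615^2048 * 615^32768 * 615^65536 * 615^131072 * 615^262144 * 615^524288 = 297 (mod 827); answer 297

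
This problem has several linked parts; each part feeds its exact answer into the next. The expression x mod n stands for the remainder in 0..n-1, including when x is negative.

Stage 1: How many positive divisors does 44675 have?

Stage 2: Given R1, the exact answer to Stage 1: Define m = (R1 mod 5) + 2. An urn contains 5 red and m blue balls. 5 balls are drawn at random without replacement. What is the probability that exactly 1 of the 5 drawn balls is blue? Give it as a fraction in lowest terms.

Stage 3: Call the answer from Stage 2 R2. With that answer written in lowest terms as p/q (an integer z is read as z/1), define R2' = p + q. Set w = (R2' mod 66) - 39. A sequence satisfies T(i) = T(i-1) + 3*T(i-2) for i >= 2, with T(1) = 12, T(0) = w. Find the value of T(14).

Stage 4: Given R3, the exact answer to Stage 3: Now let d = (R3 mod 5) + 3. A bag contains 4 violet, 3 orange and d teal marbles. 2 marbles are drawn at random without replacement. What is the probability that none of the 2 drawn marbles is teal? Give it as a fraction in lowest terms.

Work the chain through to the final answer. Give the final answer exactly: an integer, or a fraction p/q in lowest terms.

Stage 1: 44675 = 5^2 * 1787; number of divisors = (2+1) * (1+1) = 6; answer 6
Stage 2: R1 = 6; m = 3; total draws C(8,5) = 56; favorable C(3,1)*C(5,4) = 15; P = 15/56; answer 15/56
Stage 3: R2 = 15/56; threaded value p + q = 71; w = -34; T(2) = 1*(12) + 3*(-34) = -90; iterating: T(2)=-90, T(3)=-54, T(4)=-324, T(5)=-486, T(6)=-1458, T(7)=-2916, T(8)=-7290, T(9)=-16038, T(10)=-37908, T(11)=-86022, T(12)=-199746, T(13)=-457812, T(14)=-1057050; answer -1057050
Stage 4: R3 = -1057050; d = 3; total draws C(10,2) = 45; favorable C(7,2) = 21; P = 7/15; answer 7/15

7/15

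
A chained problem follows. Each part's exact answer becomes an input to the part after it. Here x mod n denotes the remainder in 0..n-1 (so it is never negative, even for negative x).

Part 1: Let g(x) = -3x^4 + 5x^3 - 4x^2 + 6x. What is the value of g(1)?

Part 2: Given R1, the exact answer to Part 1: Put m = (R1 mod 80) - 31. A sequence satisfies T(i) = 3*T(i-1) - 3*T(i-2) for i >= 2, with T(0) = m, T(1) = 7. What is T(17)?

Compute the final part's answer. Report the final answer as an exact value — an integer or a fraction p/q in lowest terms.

577368

Part 1: -3*(1)^4 + 5*(1)^3 - 4*(1)^2 + 6*(1)^1 = (-3) + (5) + (-4) + (6) = 4; answer 4
Part 2: R1 = 4; m = -27; T(2) = 3*(7) - 3*(-27) = 102; iterating: T(2)=102, T(3)=285, T(4)=549, T(5)=792, T(6)=729, T(7)=-189, T(8)=-2754, T(9)=-7695, T(10)=-14823, T(11)=-21384, T(12)=-19683, T(13)=5103, T(14)=74358, T(15)=207765, T(16)=400221, T(17)=577368; answer 577368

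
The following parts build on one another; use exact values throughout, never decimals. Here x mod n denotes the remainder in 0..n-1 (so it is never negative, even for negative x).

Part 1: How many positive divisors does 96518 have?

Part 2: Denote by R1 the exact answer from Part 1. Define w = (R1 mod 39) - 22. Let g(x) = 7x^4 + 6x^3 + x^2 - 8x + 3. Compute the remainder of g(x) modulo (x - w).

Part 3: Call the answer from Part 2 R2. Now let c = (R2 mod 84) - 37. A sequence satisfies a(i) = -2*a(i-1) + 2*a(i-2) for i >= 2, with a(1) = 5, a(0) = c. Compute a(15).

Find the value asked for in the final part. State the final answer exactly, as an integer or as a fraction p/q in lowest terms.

Part 1: 96518 = 2 * 48259; number of divisors = (1+1) * (1+1) = 4; answer 4
Part 2: R1 = 4; w = -18; remainder = value at the root: 7*(-18)^4 + 6*(-18)^3 + 1*(-18)^2 - 8*(-18)^1 + 3 = (734832) + (-34992) + (324) + (144) + (3) = 700311; answer 700311
Part 3: R2 = 700311; c = -34; a(2) = -2*(5) + 2*(-34) = -78; iterating: a(2)=-78, a(3)=166, a(4)=-488, a(5)=1308, a(6)=-3592, a(7)=9800, a(8)=-26784, a(9)=73168, a(10)=-199904, a(11)=546144, a(12)=-1492096, a(13)=4076480, a(14)=-11137152, a(15)=30427264; answer 30427264

30427264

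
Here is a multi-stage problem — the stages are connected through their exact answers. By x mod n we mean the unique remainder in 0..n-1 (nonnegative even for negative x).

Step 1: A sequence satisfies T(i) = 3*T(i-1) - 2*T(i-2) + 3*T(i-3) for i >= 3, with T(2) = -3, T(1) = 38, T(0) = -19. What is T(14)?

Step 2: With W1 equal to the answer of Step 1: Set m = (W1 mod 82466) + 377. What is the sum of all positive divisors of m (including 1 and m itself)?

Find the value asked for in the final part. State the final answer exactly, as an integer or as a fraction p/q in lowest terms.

131616

Step 1: T(3) = 3*(-3) - 2*(38) + 3*(-19) = -142; iterating: T(3)=-142, T(4)=-306, T(5)=-643, T(6)=-1743, T(7)=-4861, T(8)=-13026, T(9)=-34585, T(10)=-92286, T(11)=-246766, T(12)=-659481, T(13)=-1761769, T(14)=-4706643; answer -4706643
Step 2: W1 = -4706643; m = 76762; 76762 = 2 * 7 * 5483; sigma = (1 + 2) * (1 + 7) * (1 + 5483) = 3 * 8 * 5484 = 131616; answer 131616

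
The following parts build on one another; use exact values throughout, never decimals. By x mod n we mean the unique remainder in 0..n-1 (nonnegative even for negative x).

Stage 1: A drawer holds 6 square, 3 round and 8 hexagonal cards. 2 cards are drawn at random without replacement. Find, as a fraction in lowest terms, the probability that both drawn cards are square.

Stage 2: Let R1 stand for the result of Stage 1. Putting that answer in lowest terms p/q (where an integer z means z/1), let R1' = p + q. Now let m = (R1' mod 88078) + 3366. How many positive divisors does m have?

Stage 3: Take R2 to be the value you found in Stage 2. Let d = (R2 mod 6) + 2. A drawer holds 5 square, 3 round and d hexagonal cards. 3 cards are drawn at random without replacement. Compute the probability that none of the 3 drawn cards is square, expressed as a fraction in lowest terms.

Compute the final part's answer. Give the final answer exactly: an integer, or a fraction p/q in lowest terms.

Stage 1: total draws C(17,2) = 136; favorable C(6,2) = 15; P = 15/136; answer 15/136
Stage 2: R1 = 15/136; threaded value p + q = 151; m = 3517; 3517 is prime, so its only divisors are 1 and 3517; count = 2; answer 2
Stage 3: R2 = 2; d = 4; total draws C(12,3) = 220; favorable C(7,3) = 35; P = 7/44; answer 7/44

7/44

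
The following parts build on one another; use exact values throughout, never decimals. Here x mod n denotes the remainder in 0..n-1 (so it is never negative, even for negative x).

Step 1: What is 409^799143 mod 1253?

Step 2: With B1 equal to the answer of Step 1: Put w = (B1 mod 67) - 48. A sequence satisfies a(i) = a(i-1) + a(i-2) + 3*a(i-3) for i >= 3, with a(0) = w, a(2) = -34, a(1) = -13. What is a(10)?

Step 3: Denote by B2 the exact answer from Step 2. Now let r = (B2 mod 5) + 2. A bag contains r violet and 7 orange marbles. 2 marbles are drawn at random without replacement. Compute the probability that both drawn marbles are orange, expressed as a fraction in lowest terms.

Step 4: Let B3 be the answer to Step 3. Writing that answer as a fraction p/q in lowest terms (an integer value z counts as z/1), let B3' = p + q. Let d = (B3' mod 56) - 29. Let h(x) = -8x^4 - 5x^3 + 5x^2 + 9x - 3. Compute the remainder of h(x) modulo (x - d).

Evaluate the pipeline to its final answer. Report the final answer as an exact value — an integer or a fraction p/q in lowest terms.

Step 1: squarings mod 1253: 409^1=409, 409^2=632, 409^4=970, 409^8=1150, 409^16=585, 409^32=156, 409^64=529, 409^128=422, 409^256=158, 409^512=1157, 409^1024=445, 409^2048=51, 409^4096=95, 409^8192=254, 409^16384=613, 409^32768=1122, 409^65536=872, 409^131072=1066, 409^262144=1138, 409^524288=695; 409^799143 = 409^1 * 409^2 * 409^4 * 409^32 * 409^128 * 409^256 * 409^4096 * 409^8192 * 409^262144 * 409^524288 = 867 (mod 1253); answer 867
Step 2: B1 = 867; w = 15; a(3) = 1*(-34) + 1*(-13) + 3*(15) = -2; iterating: a(3)=-2, a(4)=-75, a(5)=-179, a(6)=-260, a(7)=-664, a(8)=-1461, a(9)=-2905, a(10)=-6358; answer -6358
Step 3: B2 = -6358; r = 4; total draws C(11,2) = 55; favorable C(7,2) = 21; P = 21/55; answer 21/55
Step 4: B3 = 21/55; threaded value p + q = 76; d = -9; remainder = value at the root: -8*(-9)^4 - 5*(-9)^3 + 5*(-9)^2 + 9*(-9)^1 - 3 = (-52488) + (3645) + (405) + (-81) + (-3) = -48522; answer -48522

-48522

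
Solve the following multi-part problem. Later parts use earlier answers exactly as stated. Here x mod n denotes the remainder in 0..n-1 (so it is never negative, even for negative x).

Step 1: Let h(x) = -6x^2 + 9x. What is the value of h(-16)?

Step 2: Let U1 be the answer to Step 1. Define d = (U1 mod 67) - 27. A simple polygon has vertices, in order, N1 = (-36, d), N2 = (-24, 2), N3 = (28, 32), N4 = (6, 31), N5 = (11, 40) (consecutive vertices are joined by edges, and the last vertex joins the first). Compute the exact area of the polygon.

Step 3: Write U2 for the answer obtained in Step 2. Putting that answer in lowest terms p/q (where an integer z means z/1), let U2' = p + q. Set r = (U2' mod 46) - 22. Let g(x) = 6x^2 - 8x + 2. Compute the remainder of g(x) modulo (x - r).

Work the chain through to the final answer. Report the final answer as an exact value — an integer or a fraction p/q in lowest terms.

0

Step 1: -6*(-16)^2 + 9*(-16)^1 = (-1536) + (-144) = -1680; answer -1680
Step 2: U1 = -1680; d = 35; cross terms: (-36*2 - -24*35)=768, (-24*32 - 28*2)=-824, (28*31 - 6*32)=676, (6*40 - 11*31)=-101, (11*35 - -36*40)=1825; twice the area = |2344| = 2344; area = 1172; answer 1172
Step 3: U2 = 1172; threaded value p + q = 1173; r = 1; remainder = value at the root: 6*(1)^2 - 8*(1)^1 + 2 = (6) + (-8) + (2) = 0; answer 0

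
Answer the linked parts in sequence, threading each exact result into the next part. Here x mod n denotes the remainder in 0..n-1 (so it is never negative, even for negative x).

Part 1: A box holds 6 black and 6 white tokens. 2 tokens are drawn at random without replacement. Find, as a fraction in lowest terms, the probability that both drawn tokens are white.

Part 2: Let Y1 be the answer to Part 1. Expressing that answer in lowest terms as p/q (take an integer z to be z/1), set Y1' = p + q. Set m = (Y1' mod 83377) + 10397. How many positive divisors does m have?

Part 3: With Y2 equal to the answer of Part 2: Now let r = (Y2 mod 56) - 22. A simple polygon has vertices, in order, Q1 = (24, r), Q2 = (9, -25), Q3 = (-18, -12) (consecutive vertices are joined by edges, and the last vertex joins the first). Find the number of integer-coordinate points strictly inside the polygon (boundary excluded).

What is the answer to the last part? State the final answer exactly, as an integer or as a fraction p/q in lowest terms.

Part 1: total draws C(12,2) = 66; favorable C(6,2) = 15; P = 5/22; answer 5/22
Part 2: Y1 = 5/22; threaded value p + q = 27; m = 10424; 10424 = 2^3 * 1303; number of divisors = (3+1) * (1+1) = 8; answer 8
Part 3: Y2 = 8; r = -14; cross terms: (24*-25 - 9*-14)=-474, (9*-12 - -18*-25)=-558, (-18*-14 - 24*-12)=540; twice the area = |-492| = 492; area = 246; boundary points = 1 + 1 + 2 = 4; strictly interior points = area - boundary/2 + 1 = 245; answer 245

245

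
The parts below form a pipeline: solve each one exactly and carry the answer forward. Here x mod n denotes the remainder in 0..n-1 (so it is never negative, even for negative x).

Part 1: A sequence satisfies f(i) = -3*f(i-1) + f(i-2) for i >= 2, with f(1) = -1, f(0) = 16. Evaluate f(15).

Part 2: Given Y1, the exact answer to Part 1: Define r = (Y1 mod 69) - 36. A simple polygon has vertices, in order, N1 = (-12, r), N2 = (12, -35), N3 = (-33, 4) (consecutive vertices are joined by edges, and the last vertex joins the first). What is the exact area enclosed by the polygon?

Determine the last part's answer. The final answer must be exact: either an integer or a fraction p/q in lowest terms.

189/2

Part 1: f(2) = -3*(-1) + 1*(16) = 19; iterating: f(2)=19, f(3)=-58, f(4)=193, f(5)=-637, f(6)=2104, f(7)=-6949, f(8)=22951, f(9)=-75802, f(10)=250357, f(11)=-826873, f(12)=2730976, f(13)=-9019801, f(14)=29790379, f(15)=-98390938; answer -98390938
Part 2: Y1 = -98390938; r = -10; cross terms: (-12*-35 - 12*-10)=540, (12*4 - -33*-35)=-1107, (-33*-10 - -12*4)=378; twice the area = |-189| = 189; area = 189/2; answer 189/2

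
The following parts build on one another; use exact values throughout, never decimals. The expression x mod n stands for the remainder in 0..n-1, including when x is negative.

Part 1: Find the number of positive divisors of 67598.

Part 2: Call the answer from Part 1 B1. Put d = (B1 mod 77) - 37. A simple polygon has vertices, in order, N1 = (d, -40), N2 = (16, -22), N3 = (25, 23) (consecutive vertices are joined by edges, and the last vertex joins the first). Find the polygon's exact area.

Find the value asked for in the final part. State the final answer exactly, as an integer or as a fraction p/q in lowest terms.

1863/2

Part 1: 67598 = 2 * 73 * 463; number of divisors = (1+1) * (1+1) * (1+1) = 8; answer 8
Part 2: B1 = 8; d = -29; cross terms: (-29*-22 - 16*-40)=1278, (16*23 - 25*-22)=918, (25*-40 - -29*23)=-333; twice the area = |1863| = 1863; area = 1863/2; answer 1863/2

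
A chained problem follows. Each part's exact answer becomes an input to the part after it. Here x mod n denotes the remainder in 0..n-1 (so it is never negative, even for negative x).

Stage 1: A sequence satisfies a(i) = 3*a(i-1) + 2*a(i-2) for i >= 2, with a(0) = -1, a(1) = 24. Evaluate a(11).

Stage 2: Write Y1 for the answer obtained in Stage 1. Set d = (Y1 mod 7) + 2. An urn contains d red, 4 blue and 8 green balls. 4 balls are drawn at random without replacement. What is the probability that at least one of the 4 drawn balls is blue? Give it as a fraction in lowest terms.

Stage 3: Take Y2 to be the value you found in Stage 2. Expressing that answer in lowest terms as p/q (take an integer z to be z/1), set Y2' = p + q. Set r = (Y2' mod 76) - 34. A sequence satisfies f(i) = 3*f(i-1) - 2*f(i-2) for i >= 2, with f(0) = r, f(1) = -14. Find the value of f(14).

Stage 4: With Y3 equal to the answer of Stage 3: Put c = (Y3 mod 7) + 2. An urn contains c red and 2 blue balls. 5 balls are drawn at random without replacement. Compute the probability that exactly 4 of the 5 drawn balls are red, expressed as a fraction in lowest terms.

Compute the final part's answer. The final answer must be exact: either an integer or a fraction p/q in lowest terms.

Stage 1: a(2) = 3*(24) + 2*(-1) = 70; iterating: a(2)=70, a(3)=258, a(4)=914, a(5)=3258, a(6)=11602, a(7)=41322, a(8)=147170, a(9)=524154, a(10)=1866802, a(11)=6648714; answer 6648714
Stage 2: Y1 = 6648714; d = 4; total draws C(16,4) = 1820; complement C(12,4) = 495; favorable 1820 - 495 = 1325; P = 265/364; answer 265/364
Stage 3: Y2 = 265/364; threaded value p + q = 629; r = -13; f(2) = 3*(-14) - 2*(-13) = -16; iterating: f(2)=-16, f(3)=-20, f(4)=-28, f(5)=-44, f(6)=-76, f(7)=-140, f(8)=-268, f(9)=-524, f(10)=-1036, f(11)=-2060, f(12)=-4108, f(13)=-8204, f(14)=-16396; answer -16396
Stage 4: Y3 = -16396; c = 7; total draws C(9,5) = 126; favorable C(7,4)*C(2,1) = 70; P = 5/9; answer 5/9

5/9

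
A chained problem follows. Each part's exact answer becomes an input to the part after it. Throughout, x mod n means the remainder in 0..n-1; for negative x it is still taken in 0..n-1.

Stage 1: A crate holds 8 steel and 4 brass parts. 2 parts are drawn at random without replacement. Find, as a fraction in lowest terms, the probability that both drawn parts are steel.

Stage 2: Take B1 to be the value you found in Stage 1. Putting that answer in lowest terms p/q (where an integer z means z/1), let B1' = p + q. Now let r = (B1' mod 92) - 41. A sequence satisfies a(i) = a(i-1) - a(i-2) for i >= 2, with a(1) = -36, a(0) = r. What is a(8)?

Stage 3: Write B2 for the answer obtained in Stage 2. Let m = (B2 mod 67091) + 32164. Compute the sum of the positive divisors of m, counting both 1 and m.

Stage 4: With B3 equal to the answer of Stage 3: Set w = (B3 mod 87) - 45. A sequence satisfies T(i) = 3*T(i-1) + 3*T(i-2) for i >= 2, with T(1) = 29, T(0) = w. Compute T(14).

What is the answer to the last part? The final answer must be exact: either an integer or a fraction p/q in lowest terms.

Stage 1: total draws C(12,2) = 66; favorable C(8,2) = 28; P = 14/33; answer 14/33
Stage 2: B1 = 14/33; threaded value p + q = 47; r = 6; a(2) = 1*(-36) - 1*(6) = -42; iterating: a(2)=-42, a(3)=-6, a(4)=36, a(5)=42, a(6)=6, a(7)=-36, a(8)=-42; answer -42
Stage 3: B2 = -42; m = 99213; 99213 = 3 * 33071; sigma = (1 + 3) * (1 + 33071) = 4 * 33072 = 132288; answer 132288
Stage 4: B3 = 132288; w = 3; T(2) = 3*(29) + 3*(3) = 96; iterating: T(2)=96, T(3)=375, T(4)=1413, T(5)=5364, T(6)=20331, T(7)=77085, T(8)=292248, T(9)=1107999, T(10)=4200741, T(11)=15926220, T(12)=60380883, T(13)=228921309, T(14)=867906576; answer 867906576

867906576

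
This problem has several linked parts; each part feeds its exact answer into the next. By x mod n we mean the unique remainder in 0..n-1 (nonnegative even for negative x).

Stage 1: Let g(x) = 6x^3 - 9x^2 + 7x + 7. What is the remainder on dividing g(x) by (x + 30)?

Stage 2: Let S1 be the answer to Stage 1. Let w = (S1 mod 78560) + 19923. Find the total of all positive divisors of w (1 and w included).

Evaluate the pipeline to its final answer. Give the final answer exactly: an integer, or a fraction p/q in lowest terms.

Stage 1: remainder = value at the root: 6*(-30)^3 - 9*(-30)^2 + 7*(-30)^1 + 7 = (-162000) + (-8100) + (-210) + (7) = -170303; answer -170303
Stage 2: S1 = -170303; w = 85300; 85300 = 2^2 * 5^2 * 853; sigma = (1 + 2 + 4) * (1 + 5 + 25) * (1 + 853) = 7 * 31 * 854 = 185318; answer 185318

185318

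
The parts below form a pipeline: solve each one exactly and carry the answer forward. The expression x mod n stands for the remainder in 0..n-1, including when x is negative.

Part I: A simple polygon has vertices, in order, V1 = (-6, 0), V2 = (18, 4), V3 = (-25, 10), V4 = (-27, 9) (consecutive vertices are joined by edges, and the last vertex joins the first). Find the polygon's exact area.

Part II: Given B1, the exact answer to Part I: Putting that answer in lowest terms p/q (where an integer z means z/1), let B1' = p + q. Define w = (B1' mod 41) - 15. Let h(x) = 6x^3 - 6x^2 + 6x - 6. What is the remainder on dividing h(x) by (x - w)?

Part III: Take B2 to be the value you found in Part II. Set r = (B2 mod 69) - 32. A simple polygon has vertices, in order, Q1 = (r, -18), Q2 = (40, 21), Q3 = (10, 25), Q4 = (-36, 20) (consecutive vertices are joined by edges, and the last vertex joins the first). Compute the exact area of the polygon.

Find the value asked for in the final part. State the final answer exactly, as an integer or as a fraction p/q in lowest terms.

1637

Part I: cross terms: (-6*4 - 18*0)=-24, (18*10 - -25*4)=280, (-25*9 - -27*10)=45, (-27*0 - -6*9)=54; twice the area = |355| = 355; area = 355/2; answer 355/2
Part II: B1 = 355/2; threaded value p + q = 357; w = 14; remainder = value at the root: 6*(14)^3 - 6*(14)^2 + 6*(14)^1 - 6 = (16464) + (-1176) + (84) + (-6) = 15366; answer 15366
Part III: B2 = 15366; r = 16; cross terms: (16*21 - 40*-18)=1056, (40*25 - 10*21)=790, (10*20 - -36*25)=1100, (-36*-18 - 16*20)=328; twice the area = |3274| = 3274; area = 1637; answer 1637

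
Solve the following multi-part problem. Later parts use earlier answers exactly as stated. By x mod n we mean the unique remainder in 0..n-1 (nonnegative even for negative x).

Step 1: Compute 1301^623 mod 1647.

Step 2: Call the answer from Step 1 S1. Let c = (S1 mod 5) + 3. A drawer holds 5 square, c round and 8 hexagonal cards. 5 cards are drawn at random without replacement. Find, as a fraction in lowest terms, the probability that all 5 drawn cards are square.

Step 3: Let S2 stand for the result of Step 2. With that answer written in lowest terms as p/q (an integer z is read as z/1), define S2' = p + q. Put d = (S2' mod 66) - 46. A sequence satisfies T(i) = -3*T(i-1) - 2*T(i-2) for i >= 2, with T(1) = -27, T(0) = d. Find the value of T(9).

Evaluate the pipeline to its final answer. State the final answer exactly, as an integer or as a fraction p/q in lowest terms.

Step 1: squarings mod 1647: 1301^1=1301, 1301^2=1132, 1301^4=58, 1301^8=70, 1301^16=1606, 1301^32=34, 1301^64=1156, 1301^128=619, 1301^256=1057, 1301^512=583; 1301^623 = 1301^1 * 1301^2 * 1301^4 * 1301^8 * 1301^32 * 1301^64 * 1301^512 = 1595 (mod 1647); answer 1595
Step 2: S1 = 1595; c = 3; total draws C(16,5) = 4368; favorable C(5,5) = 1; P = 1/4368; answer 1/4368
Step 3: S2 = 1/4368; threaded value p + q = 4369; d = -33; T(2) = -3*(-27) - 2*(-33) = 147; iterating: T(2)=147, T(3)=-387, T(4)=867, T(5)=-1827, T(6)=3747, T(7)=-7587, T(8)=15267, T(9)=-30627; answer -30627

-30627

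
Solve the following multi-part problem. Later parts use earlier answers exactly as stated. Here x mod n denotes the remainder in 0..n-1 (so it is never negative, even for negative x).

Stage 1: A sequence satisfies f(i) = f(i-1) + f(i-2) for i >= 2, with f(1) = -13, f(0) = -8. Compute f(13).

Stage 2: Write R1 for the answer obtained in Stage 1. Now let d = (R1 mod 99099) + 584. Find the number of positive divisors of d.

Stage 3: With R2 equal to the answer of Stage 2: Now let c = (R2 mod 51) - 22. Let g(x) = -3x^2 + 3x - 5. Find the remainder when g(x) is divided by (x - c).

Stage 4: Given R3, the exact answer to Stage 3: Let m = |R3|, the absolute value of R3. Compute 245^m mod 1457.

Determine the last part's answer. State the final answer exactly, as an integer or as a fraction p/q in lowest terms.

1010

Stage 1: f(2) = 1*(-13) + 1*(-8) = -21; iterating: f(2)=-21, f(3)=-34, f(4)=-55, f(5)=-89, f(6)=-144, f(7)=-233, f(8)=-377, f(9)=-610, f(10)=-987, f(11)=-1597, f(12)=-2584, f(13)=-4181; answer -4181
Stage 2: R1 = -4181; d = 95502; 95502 = 2 * 3 * 11 * 1447; number of divisors = (1+1) * (1+1) * (1+1) * (1+1) = 16; answer 16
Stage 3: R2 = 16; c = -6; remainder = value at the root: -3*(-6)^2 + 3*(-6)^1 - 5 = (-108) + (-18) + (-5) = -131; answer -131
Stage 4: R3 = -131; m = 131; squarings mod 1457: 245^1=245, 245^2=288, 245^4=1352, 245^8=826, 245^16=400, 245^32=1187, 245^64=50, 245^128=1043; 245^131 = 245^1 * 245^2 * 245^128 = 1010 (mod 1457); answer 1010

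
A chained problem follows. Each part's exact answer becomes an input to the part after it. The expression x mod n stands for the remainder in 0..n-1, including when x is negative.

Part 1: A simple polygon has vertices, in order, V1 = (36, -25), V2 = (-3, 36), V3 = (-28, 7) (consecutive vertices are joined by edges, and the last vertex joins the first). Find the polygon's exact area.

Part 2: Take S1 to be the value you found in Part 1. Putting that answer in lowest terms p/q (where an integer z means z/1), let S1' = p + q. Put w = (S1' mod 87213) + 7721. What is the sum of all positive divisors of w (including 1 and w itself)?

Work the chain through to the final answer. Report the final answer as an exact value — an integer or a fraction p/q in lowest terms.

16926

Part 1: cross terms: (36*36 - -3*-25)=1221, (-3*7 - -28*36)=987, (-28*-25 - 36*7)=448; twice the area = |2656| = 2656; area = 1328; answer 1328
Part 2: S1 = 1328; threaded value p + q = 1329; w = 9050; 9050 = 2 * 5^2 * 181; sigma = (1 + 2) * (1 + 5 + 25) * (1 + 181) = 3 * 31 * 182 = 16926; answer 16926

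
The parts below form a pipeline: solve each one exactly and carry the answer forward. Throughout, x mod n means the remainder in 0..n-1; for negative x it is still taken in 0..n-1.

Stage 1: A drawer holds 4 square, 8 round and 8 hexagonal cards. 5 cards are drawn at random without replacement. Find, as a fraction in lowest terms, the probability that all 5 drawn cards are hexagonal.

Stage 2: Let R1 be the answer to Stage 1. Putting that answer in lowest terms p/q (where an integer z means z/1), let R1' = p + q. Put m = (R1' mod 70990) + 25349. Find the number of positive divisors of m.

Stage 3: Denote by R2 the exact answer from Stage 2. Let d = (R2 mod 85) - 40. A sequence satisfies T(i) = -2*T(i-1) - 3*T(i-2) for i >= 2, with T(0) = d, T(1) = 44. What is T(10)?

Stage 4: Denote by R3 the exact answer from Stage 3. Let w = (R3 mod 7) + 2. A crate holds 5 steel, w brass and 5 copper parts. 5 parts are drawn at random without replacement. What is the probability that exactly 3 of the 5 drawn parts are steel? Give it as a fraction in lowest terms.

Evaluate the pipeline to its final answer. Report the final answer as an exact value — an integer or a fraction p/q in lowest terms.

Stage 1: total draws C(20,5) = 15504; favorable C(8,5) = 56; P = 7/1938; answer 7/1938
Stage 2: R1 = 7/1938; threaded value p + q = 1945; m = 27294; 27294 = 2 * 3 * 4549; number of divisors = (1+1) * (1+1) * (1+1) = 8; answer 8
Stage 3: R2 = 8; d = -32; T(2) = -2*(44) - 3*(-32) = 8; iterating: T(2)=8, T(3)=-148, T(4)=272, T(5)=-100, T(6)=-616, T(7)=1532, T(8)=-1216, T(9)=-2164, T(10)=7976; answer 7976
Stage 4: R3 = 7976; w = 5; total draws C(15,5) = 3003; favorable C(5,3)*C(10,2) = 450; P = 150/1001; answer 150/1001

150/1001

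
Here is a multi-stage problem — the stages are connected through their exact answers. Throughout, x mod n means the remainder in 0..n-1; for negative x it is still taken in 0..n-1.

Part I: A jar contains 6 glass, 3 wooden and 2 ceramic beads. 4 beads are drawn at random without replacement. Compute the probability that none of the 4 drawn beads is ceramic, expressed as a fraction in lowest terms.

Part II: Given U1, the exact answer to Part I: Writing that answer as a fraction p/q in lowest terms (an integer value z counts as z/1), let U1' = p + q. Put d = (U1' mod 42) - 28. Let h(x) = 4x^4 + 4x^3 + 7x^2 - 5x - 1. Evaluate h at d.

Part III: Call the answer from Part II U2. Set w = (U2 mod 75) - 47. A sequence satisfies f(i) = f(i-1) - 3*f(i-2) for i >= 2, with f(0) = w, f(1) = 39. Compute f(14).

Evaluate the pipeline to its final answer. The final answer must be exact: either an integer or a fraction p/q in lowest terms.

Part I: total draws C(11,4) = 330; favorable C(9,4) = 126; P = 21/55; answer 21/55
Part II: U1 = 21/55; threaded value p + q = 76; d = 6; 4*(6)^4 + 4*(6)^3 + 7*(6)^2 - 5*(6)^1 - 1 = (5184) + (864) + (252) + (-30) + (-1) = 6269; answer 6269
Part III: U2 = 6269; w = -3; f(2) = 1*(39) - 3*(-3) = 48; iterating: f(2)=48, f(3)=-69, f(4)=-213, f(5)=-6, f(6)=633, f(7)=651, f(8)=-1248, f(9)=-3201, f(10)=543, f(11)=10146, f(12)=8517, f(13)=-21921, f(14)=-47472; answer -47472

-47472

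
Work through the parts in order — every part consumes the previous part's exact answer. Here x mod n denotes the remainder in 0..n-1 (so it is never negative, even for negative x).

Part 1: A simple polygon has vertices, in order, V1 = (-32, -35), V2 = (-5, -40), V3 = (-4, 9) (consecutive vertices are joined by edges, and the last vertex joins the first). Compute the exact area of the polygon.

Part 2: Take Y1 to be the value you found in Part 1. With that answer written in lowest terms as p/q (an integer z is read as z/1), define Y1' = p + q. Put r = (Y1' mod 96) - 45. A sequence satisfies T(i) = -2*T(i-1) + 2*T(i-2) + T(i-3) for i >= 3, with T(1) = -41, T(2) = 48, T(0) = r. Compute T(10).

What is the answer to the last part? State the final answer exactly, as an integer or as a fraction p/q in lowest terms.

105699

Part 1: cross terms: (-32*-40 - -5*-35)=1105, (-5*9 - -4*-40)=-205, (-4*-35 - -32*9)=428; twice the area = |1328| = 1328; area = 664; answer 664
Part 2: Y1 = 664; threaded value p + q = 665; r = 44; T(3) = -2*(48) + 2*(-41) + 1*(44) = -134; iterating: T(3)=-134, T(4)=323, T(5)=-866, T(6)=2244, T(7)=-5897, T(8)=15416, T(9)=-40382, T(10)=105699; answer 105699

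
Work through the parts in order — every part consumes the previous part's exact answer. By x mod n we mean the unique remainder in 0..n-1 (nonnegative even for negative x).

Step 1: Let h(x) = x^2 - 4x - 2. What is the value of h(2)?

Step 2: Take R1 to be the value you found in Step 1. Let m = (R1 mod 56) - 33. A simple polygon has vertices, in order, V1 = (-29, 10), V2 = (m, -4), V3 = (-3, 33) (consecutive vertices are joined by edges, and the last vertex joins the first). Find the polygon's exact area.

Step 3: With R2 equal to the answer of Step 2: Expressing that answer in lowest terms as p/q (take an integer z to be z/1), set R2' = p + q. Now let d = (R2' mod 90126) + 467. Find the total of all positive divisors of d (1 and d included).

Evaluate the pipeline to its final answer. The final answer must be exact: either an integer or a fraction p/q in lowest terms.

1716

Step 1: 1*(2)^2 - 4*(2)^1 - 2 = (4) + (-8) + (-2) = -6; answer -6
Step 2: R1 = -6; m = 17; cross terms: (-29*-4 - 17*10)=-54, (17*33 - -3*-4)=549, (-3*10 - -29*33)=927; twice the area = |1422| = 1422; area = 711; answer 711
Step 3: R2 = 711; threaded value p + q = 712; d = 1179; 1179 = 3^2 * 131; sigma = (1 + 3 + 9) * (1 + 131) = 13 * 132 = 1716; answer 1716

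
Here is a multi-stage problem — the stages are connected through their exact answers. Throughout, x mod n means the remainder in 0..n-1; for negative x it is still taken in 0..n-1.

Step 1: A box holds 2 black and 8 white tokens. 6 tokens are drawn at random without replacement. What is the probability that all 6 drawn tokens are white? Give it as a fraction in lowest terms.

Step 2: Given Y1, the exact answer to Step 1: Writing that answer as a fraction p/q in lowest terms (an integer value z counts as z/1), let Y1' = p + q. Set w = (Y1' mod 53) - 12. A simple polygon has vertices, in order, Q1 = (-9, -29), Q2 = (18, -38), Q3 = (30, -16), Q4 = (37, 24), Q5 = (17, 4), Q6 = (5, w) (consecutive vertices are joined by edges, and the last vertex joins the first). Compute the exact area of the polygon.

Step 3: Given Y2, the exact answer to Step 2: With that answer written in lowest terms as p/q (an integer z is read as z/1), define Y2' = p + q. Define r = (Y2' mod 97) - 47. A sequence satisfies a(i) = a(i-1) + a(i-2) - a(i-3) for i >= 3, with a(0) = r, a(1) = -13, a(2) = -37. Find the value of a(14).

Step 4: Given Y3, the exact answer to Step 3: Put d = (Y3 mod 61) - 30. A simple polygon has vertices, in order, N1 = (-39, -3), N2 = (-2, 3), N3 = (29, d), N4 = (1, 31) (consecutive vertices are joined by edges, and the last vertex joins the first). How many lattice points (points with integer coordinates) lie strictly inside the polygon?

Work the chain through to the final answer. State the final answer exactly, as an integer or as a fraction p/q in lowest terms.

Step 1: total draws C(10,6) = 210; favorable C(8,6) = 28; P = 2/15; answer 2/15
Step 2: Y1 = 2/15; threaded value p + q = 17; w = 5; cross terms: (-9*-38 - 18*-29)=864, (18*-16 - 30*-38)=852, (30*24 - 37*-16)=1312, (37*4 - 17*24)=-260, (17*5 - 5*4)=65, (5*-29 - -9*5)=-100; twice the area = |2733| = 2733; area = 2733/2; answer 2733/2
Step 3: Y2 = 2733/2; threaded value p + q = 2735; r = -28; a(3) = 1*(-37) + 1*(-13) - 1*(-28) = -22; iterating: a(3)=-22, a(4)=-46, a(5)=-31, a(6)=-55, a(7)=-40, a(8)=-64, a(9)=-49, a(10)=-73, a(11)=-58, a(12)=-82, a(13)=-67, a(14)=-91; answer -91
Step 4: Y3 = -91; d = 1; cross terms: (-39*3 - -2*-3)=-123, (-2*1 - 29*3)=-89, (29*31 - 1*1)=898, (1*-3 - -39*31)=1206; twice the area = |1892| = 1892; area = 946; boundary points = 1 + 1 + 2 + 2 = 6; strictly interior points = area - boundary/2 + 1 = 944; answer 944

944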